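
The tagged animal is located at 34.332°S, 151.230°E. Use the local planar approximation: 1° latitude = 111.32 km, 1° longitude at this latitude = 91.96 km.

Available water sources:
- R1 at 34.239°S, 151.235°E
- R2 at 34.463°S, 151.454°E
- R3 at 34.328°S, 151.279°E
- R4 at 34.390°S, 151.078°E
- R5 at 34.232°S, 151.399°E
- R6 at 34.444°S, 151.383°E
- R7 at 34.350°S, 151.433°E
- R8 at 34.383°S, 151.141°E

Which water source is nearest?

Distances from 34.332°S, 151.230°E:
R1: √((0.093·111.32)² + (0.005·91.96)²) = √(107.17964 + 0.21142) = 10.363 km
R2: √((-0.131·111.32)² + (0.224·91.96)²) = √(212.66156 + 424.32045) = 25.239 km
R3: √((0.004·111.32)² + (0.049·91.96)²) = √(0.19827 + 20.30440) = 4.528 km
R4: √((-0.058·111.32)² + (-0.152·91.96)²) = √(41.68717 + 195.38225) = 15.397 km
R5: √((0.100·111.32)² + (0.169·91.96)²) = √(123.92142 + 241.53014) = 19.117 km
R6: √((-0.112·111.32)² + (0.153·91.96)²) = √(155.44703 + 197.96152) = 18.799 km
R7: √((-0.018·111.32)² + (0.203·91.96)²) = √(4.01505 + 348.48974) = 18.775 km
R8: √((-0.051·111.32)² + (-0.089·91.96)²) = √(32.23196 + 66.98506) = 9.961 km
Minimum: R3 at 4.528 km.

R3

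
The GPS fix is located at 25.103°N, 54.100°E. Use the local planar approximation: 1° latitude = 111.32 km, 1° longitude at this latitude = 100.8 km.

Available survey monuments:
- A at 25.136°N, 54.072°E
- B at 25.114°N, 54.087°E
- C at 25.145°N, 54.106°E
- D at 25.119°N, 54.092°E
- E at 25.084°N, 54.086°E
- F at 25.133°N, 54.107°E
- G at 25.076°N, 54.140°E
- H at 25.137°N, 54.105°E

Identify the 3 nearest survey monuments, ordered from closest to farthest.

B, D, E

Distances from 25.103°N, 54.100°E:
A: √((0.033·111.32)² + (-0.028·100.8)²) = √(13.49504 + 7.96594) = 4.633 km
B: √((0.011·111.32)² + (-0.013·100.8)²) = √(1.49945 + 1.71715) = 1.793 km
C: √((0.042·111.32)² + (0.006·100.8)²) = √(21.85974 + 0.36578) = 4.714 km
D: √((0.016·111.32)² + (-0.008·100.8)²) = √(3.17239 + 0.65028) = 1.955 km
E: √((-0.019·111.32)² + (-0.014·100.8)²) = √(4.47356 + 1.99149) = 2.543 km
F: √((0.030·111.32)² + (0.007·100.8)²) = √(11.15293 + 0.49787) = 3.413 km
G: √((-0.027·111.32)² + (0.040·100.8)²) = √(9.03387 + 16.25702) = 5.029 km
H: √((0.034·111.32)² + (0.005·100.8)²) = √(14.32532 + 0.25402) = 3.818 km
Sorted: B (1.793 km) < D (1.955 km) < E (2.543 km) < F (3.413 km) < H (3.818 km) < …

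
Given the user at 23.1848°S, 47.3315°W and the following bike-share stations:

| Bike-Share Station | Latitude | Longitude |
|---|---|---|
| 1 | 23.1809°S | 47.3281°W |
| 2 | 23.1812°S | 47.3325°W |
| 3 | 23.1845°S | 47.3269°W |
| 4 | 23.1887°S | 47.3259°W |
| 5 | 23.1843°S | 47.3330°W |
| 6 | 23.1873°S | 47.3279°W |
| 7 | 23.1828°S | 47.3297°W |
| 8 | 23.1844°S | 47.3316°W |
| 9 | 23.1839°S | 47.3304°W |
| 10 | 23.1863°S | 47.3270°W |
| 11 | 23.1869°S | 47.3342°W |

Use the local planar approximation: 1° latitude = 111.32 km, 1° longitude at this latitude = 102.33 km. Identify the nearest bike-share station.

8

Distances from 23.1848°S, 47.3315°W:
1: 0.5564 km
2: 0.4136 km
3: 0.4719 km
4: 0.7189 km
5: 0.1633 km
6: 0.4617 km
7: 0.2890 km
8: 0.0457 km
9: 0.1507 km
10: 0.4898 km
11: 0.3619 km
Minimum: 8 at 0.0457 km.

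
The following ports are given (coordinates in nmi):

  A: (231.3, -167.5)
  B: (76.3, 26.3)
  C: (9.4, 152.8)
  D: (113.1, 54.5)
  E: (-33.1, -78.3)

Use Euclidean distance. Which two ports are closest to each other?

Pairwise distances:
B–D: √((36.8)² + (28.2)²) = √(1354.240 + 795.240) = 46.4 nmi
C–D: √((103.7)² + (-98.3)²) = √(10753.690 + 9662.890) = 142.9 nmi
B–C: √((-66.9)² + (126.5)²) = √(4475.610 + 16002.250) = 143.1 nmi
B–E: √((-109.4)² + (-104.6)²) = √(11968.360 + 10941.160) = 151.4 nmi
D–E: √((-146.2)² + (-132.8)²) = √(21374.440 + 17635.840) = 197.5 nmi
C–E: √((-42.5)² + (-231.1)²) = √(1806.250 + 53407.210) = 235.0 nmi
A–B: √((-155.0)² + (193.8)²) = √(24025.000 + 37558.440) = 248.2 nmi
A–D: √((-118.2)² + (222.0)²) = √(13971.240 + 49284.000) = 251.5 nmi
A–E: √((-264.4)² + (89.2)²) = √(69907.360 + 7956.640) = 279.0 nmi
A–C: √((-221.9)² + (320.3)²) = √(49239.610 + 102592.090) = 389.7 nmi
Closest pair: B–D at 46.4 nmi.

B and D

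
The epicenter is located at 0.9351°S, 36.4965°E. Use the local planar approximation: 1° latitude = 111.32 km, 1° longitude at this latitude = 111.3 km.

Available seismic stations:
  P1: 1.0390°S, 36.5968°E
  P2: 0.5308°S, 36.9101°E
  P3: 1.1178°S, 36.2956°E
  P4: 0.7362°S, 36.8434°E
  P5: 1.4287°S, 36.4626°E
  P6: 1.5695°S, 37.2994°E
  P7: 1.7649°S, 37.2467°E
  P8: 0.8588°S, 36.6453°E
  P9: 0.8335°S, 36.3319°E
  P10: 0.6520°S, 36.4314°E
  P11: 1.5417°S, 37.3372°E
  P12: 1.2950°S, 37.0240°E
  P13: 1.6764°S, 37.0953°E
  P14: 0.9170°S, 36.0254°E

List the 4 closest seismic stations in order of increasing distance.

Distances from 0.9351°S, 36.4965°E:
P1: √((-0.1039·111.32)² + (0.1003·111.3)²) = √(133.775780 + 124.621276) = 16.0747 km
P2: √((0.4043·111.32)² + (0.4136·111.3)²) = √(2025.600885 + 2119.099694) = 64.3793 km
P3: √((-0.1827·111.32)² + (-0.2009·111.3)²) = √(413.640915 + 499.977202) = 30.2261 km
P4: √((0.1989·111.32)² + (0.3469·111.3)²) = √(490.248148 + 1490.729783) = 44.5082 km
P5: √((-0.4936·111.32)² + (-0.0339·111.3)²) = √(3019.233471 + 14.236057) = 55.0769 km
P6: √((-0.6344·111.32)² + (0.8029·111.3)²) = √(4987.383268 + 7985.704662) = 113.8995 km
P7: √((-0.8298·111.32)² + (0.7502·111.3)²) = √(8532.833204 + 6971.792428) = 124.5176 km
P8: √((0.0763·111.32)² + (0.1488·111.3)²) = √(72.143211 + 274.281295) = 18.6125 km
P9: √((0.1016·111.32)² + (-0.1646·111.3)²) = √(127.918633 + 335.621667) = 21.5300 km
P10: √((0.2831·111.32)² + (-0.0651·111.3)²) = √(993.175812 + 52.499154) = 32.3369 km
P11: √((-0.6066·111.32)² + (0.8407·111.3)²) = √(4559.856834 + 8755.328057) = 115.3914 km
P12: √((-0.3599·111.32)² + (0.5275·111.3)²) = √(1605.129545 + 3446.952166) = 71.0780 km
P13: √((-0.7413·111.32)² + (0.5988·111.3)²) = √(6809.800603 + 4441.747965) = 106.0733 km
P14: √((0.0181·111.32)² + (-0.4711·111.3)²) = √(4.059790 + 2749.264582) = 52.4721 km
Sorted: P1 (16.0747 km) < P8 (18.6125 km) < P9 (21.5300 km) < P3 (30.2261 km) < P10 (32.3369 km) < P4 (44.5082 km) < …

P1, P8, P9, P3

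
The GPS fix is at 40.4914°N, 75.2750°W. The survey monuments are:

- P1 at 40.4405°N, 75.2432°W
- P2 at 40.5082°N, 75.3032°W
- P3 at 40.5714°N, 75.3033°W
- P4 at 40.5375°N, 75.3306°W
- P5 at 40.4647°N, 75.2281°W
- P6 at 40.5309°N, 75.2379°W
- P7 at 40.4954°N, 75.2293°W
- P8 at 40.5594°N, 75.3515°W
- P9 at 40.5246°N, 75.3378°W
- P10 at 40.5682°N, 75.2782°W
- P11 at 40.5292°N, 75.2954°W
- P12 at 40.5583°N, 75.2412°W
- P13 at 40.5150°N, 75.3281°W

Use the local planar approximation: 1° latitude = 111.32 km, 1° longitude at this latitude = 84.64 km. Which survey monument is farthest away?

P8

Distances from 40.4914°N, 75.2750°W:
P1: 6.2730 km
P2: 3.0323 km
P3: 9.2221 km
P4: 6.9629 km
P5: 4.9590 km
P6: 5.4033 km
P7: 3.8936 km
P8: 9.9612 km
P9: 6.4740 km
P10: 8.5537 km
P11: 4.5484 km
P12: 7.9779 km
P13: 5.2059 km
Maximum: P8 at 9.9612 km.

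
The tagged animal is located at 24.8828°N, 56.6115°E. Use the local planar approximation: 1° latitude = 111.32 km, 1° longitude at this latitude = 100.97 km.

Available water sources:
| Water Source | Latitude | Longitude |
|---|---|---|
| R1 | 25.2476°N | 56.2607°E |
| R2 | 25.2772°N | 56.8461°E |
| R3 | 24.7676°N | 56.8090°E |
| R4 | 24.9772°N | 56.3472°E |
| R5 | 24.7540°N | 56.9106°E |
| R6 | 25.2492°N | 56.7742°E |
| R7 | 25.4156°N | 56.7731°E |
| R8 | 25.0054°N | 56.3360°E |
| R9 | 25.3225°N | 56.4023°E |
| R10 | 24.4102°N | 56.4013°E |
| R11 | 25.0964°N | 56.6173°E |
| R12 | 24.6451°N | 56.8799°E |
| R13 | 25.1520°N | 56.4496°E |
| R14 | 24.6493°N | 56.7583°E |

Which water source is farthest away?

Distances from 24.8828°N, 56.6115°E:
R1: √((0.3648·111.32)² + (-0.3508·100.97)²) = √(1649.134414 + 1254.595952) = 53.8863 km
R2: √((0.3944·111.32)² + (0.2346·100.97)²) = √(1927.614604 + 561.100594) = 49.8870 km
R3: √((-0.1152·111.32)² + (0.1975·100.97)²) = √(164.456617 + 397.666413) = 23.7091 km
R4: √((0.0944·111.32)² + (-0.2643·100.97)²) = √(110.430842 + 712.162397) = 28.6809 km
R5: √((-0.1288·111.32)² + (0.2991·100.97)²) = √(205.578703 + 912.047671) = 33.4309 km
R6: √((0.3664·111.32)² + (0.1627·100.97)²) = √(1663.632229 + 269.873237) = 43.9716 km
R7: √((0.5328·111.32)² + (0.1616·100.97)²) = √(3517.829833 + 266.236396) = 61.5148 km
R8: √((0.1226·111.32)² + (-0.2755·100.97)²) = √(186.263318 + 773.798563) = 30.9849 km
R9: √((0.4397·111.32)² + (-0.2092·100.97)²) = √(2395.848358 + 446.177918) = 53.3107 km
R10: √((-0.4726·111.32)² + (-0.2102·100.97)²) = √(2767.794423 + 450.453677) = 56.7296 km
R11: √((0.2136·111.32)² + (0.0058·100.97)²) = √(565.391001 + 0.342958) = 23.7852 km
R12: √((-0.2377·111.32)² + (0.2684·100.97)²) = √(700.172031 + 734.428862) = 37.8761 km
R13: √((0.2692·111.32)² + (-0.1619·100.97)²) = √(898.041706 + 267.225815) = 34.1360 km
R14: √((-0.2335·111.32)² + (0.1468·100.97)²) = √(675.647486 + 219.703423) = 29.9224 km
Maximum: R7 at 61.5148 km.

R7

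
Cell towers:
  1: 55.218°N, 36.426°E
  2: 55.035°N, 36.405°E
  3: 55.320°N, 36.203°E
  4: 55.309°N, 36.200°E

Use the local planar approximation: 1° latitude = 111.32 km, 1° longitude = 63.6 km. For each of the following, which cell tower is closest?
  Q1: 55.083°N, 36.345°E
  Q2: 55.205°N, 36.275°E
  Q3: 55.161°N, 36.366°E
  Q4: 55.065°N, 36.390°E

Q1→2; Q2→1; Q3→1; Q4→2

Q1 at 55.083°N, 36.345°E:
  1: 15.887 km
  2: 6.566 km
  3: 27.886 km
  4: 26.795 km
  → nearest: 2 (6.566 km)
Q2 at 55.205°N, 36.275°E:
  1: 9.712 km
  2: 20.652 km
  3: 13.596 km
  4: 12.521 km
  → nearest: 1 (9.712 km)
Q3 at 55.161°N, 36.366°E:
  1: 7.404 km
  2: 14.244 km
  3: 20.512 km
  4: 19.568 km
  → nearest: 1 (7.404 km)
Q4 at 55.065°N, 36.390°E:
  1: 17.185 km
  2: 3.473 km
  3: 30.777 km
  4: 29.729 km
  → nearest: 2 (3.473 km)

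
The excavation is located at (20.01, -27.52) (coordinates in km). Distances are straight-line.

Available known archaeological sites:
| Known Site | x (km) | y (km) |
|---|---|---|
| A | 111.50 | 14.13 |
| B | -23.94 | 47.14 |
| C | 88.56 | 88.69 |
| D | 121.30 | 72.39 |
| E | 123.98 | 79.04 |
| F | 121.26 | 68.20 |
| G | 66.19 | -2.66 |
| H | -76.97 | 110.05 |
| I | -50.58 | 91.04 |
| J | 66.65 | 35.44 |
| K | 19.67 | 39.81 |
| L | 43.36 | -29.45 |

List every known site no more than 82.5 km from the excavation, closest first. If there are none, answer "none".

L, G, K, J

Distances from (20.01, -27.52):
A: √((91.49)² + (41.65)²) = √(8370.4201 + 1734.7225) = 100.52 km
B: √((-43.95)² + (74.66)²) = √(1931.6025 + 5574.1156) = 86.64 km
C: √((68.55)² + (116.21)²) = √(4699.1025 + 13504.7641) = 134.92 km
D: √((101.29)² + (99.91)²) = √(10259.6641 + 9982.0081) = 142.27 km
E: √((103.97)² + (106.56)²) = √(10809.7609 + 11355.0336) = 148.88 km
F: √((101.25)² + (95.72)²) = √(10251.5625 + 9162.3184) = 139.33 km
G: √((46.18)² + (24.86)²) = √(2132.5924 + 618.0196) = 52.45 km
H: √((-96.98)² + (137.57)²) = √(9405.1204 + 18925.5049) = 168.32 km
I: √((-70.59)² + (118.56)²) = √(4982.9481 + 14056.4736) = 137.98 km
J: √((46.64)² + (62.96)²) = √(2175.2896 + 3963.9616) = 78.35 km
K: √((-0.34)² + (67.33)²) = √(0.1156 + 4533.3289) = 67.33 km
L: √((23.35)² + (-1.93)²) = √(545.2225 + 3.7249) = 23.43 km
Threshold 82.5 km: L (23.43 km), G (52.45 km), K (67.33 km), J (78.35 km) are within range.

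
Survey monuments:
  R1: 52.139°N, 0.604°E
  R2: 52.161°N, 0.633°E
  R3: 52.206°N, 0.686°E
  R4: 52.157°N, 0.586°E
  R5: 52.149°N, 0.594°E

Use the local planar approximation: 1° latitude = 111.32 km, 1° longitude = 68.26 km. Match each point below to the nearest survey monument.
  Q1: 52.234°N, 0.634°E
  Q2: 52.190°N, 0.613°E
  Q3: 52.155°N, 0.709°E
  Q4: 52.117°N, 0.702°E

Q1 at 52.234°N, 0.634°E:
  R1: 10.772 km
  R2: 8.127 km
  R3: 4.724 km
  R4: 9.177 km
  R5: 9.848 km
  → nearest: R3 (4.724 km)
Q2 at 52.190°N, 0.613°E:
  R1: 5.710 km
  R2: 3.505 km
  R3: 5.292 km
  R4: 4.110 km
  R5: 4.745 km
  → nearest: R2 (3.505 km)
Q3 at 52.155°N, 0.709°E:
  R1: 7.385 km
  R2: 5.231 km
  R3: 5.890 km
  R4: 8.399 km
  R5: 7.878 km
  → nearest: R2 (5.231 km)
Q4 at 52.117°N, 0.702°E:
  R1: 7.124 km
  R2: 6.795 km
  R3: 9.967 km
  R4: 9.084 km
  R5: 8.188 km
  → nearest: R2 (6.795 km)

Q1→R3; Q2→R2; Q3→R2; Q4→R2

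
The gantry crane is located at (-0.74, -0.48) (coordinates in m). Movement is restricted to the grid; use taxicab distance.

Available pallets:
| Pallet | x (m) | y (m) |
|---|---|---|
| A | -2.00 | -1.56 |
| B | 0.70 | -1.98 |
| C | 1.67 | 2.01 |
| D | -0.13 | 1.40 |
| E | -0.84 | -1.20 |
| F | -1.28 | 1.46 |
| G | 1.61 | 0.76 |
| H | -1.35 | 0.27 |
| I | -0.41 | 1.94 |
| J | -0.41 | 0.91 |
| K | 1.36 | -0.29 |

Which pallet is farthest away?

Distances from (-0.74, -0.48):
A: |-1.26| + |-1.08| = 1.26 + 1.08 = 2.34 m
B: |1.44| + |-1.50| = 1.44 + 1.50 = 2.94 m
C: |2.41| + |2.49| = 2.41 + 2.49 = 4.90 m
D: |0.61| + |1.88| = 0.61 + 1.88 = 2.49 m
E: |-0.10| + |-0.72| = 0.10 + 0.72 = 0.82 m
F: |-0.54| + |1.94| = 0.54 + 1.94 = 2.48 m
G: |2.35| + |1.24| = 2.35 + 1.24 = 3.59 m
H: |-0.61| + |0.75| = 0.61 + 0.75 = 1.36 m
I: |0.33| + |2.42| = 0.33 + 2.42 = 2.75 m
J: |0.33| + |1.39| = 0.33 + 1.39 = 1.72 m
K: |2.10| + |0.19| = 2.10 + 0.19 = 2.29 m
Maximum: C at 4.90 m.

C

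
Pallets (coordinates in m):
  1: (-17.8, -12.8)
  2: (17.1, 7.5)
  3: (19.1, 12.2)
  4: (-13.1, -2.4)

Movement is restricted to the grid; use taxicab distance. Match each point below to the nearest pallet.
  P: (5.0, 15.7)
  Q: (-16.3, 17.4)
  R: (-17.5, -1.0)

P at (5.0, 15.7):
  1: 51.3 m
  2: 20.3 m
  3: 17.6 m
  4: 36.2 m
  → nearest: 3 (17.6 m)
Q at (-16.3, 17.4):
  1: 31.7 m
  2: 43.3 m
  3: 40.6 m
  4: 23.0 m
  → nearest: 4 (23.0 m)
R at (-17.5, -1.0):
  1: 12.1 m
  2: 43.1 m
  3: 49.8 m
  4: 5.8 m
  → nearest: 4 (5.8 m)

P→3; Q→4; R→4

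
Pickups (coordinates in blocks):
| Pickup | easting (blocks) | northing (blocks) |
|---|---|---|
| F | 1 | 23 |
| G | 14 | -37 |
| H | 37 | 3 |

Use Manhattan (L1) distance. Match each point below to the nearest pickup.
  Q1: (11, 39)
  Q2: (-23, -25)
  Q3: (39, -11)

Q1→F; Q2→G; Q3→H

Q1 at (11, 39):
  F: 26 blocks
  G: 79 blocks
  H: 62 blocks
  → nearest: F (26 blocks)
Q2 at (-23, -25):
  F: 72 blocks
  G: 49 blocks
  H: 88 blocks
  → nearest: G (49 blocks)
Q3 at (39, -11):
  F: 72 blocks
  G: 51 blocks
  H: 16 blocks
  → nearest: H (16 blocks)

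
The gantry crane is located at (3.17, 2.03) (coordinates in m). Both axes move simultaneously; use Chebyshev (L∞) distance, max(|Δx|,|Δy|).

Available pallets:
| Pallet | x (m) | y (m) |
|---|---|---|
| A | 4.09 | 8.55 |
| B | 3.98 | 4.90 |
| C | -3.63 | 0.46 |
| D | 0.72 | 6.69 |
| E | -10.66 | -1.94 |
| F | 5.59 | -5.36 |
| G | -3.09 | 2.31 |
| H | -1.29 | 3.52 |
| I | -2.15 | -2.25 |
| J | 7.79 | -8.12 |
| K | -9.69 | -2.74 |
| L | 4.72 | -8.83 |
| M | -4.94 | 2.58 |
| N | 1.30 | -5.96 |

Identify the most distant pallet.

E

Distances from (3.17, 2.03):
A: max(|0.92|, |6.52|) = 6.52 m
B: max(|0.81|, |2.87|) = 2.87 m
C: max(|-6.80|, |-1.57|) = 6.80 m
D: max(|-2.45|, |4.66|) = 4.66 m
E: max(|-13.83|, |-3.97|) = 13.83 m
F: max(|2.42|, |-7.39|) = 7.39 m
G: max(|-6.26|, |0.28|) = 6.26 m
H: max(|-4.46|, |1.49|) = 4.46 m
I: max(|-5.32|, |-4.28|) = 5.32 m
J: max(|4.62|, |-10.15|) = 10.15 m
K: max(|-12.86|, |-4.77|) = 12.86 m
L: max(|1.55|, |-10.86|) = 10.86 m
M: max(|-8.11|, |0.55|) = 8.11 m
N: max(|-1.87|, |-7.99|) = 7.99 m
Maximum: E at 13.83 m.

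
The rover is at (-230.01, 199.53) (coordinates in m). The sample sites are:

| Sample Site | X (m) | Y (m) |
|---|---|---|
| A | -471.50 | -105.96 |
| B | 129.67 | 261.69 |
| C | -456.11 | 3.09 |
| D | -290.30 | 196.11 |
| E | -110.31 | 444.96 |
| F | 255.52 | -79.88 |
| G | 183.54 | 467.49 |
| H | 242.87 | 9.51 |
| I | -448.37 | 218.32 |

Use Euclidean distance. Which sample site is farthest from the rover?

Distances from (-230.01, 199.53):
A: 389.41 m
B: 365.01 m
C: 299.52 m
D: 60.39 m
E: 273.06 m
F: 560.19 m
G: 492.77 m
H: 509.63 m
I: 219.17 m
Maximum: F at 560.19 m.

F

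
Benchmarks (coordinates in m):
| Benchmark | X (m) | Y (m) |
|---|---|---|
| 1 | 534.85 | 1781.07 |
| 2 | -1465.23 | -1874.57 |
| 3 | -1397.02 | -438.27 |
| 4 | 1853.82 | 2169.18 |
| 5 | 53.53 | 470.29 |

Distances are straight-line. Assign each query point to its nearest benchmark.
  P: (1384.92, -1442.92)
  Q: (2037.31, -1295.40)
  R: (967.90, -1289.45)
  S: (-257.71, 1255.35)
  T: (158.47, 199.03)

P→5; Q→5; R→5; S→5; T→5

P at (1384.92, -1442.92):
  1: 3334.18 m
  2: 2882.65 m
  3: 2957.79 m
  4: 3642.41 m
  5: 2330.87 m
  → nearest: 5 (2330.87 m)
Q at (2037.31, -1295.40):
  1: 3423.75 m
  2: 3550.10 m
  3: 3539.67 m
  4: 3469.44 m
  5: 2655.76 m
  → nearest: 5 (2655.76 m)
R at (967.90, -1289.45):
  1: 3100.91 m
  2: 2502.50 m
  3: 2513.43 m
  4: 3570.29 m
  5: 1983.12 m
  → nearest: 5 (1983.12 m)
S at (-257.71, 1255.35):
  1: 951.07 m
  2: 3354.77 m
  3: 2041.17 m
  4: 2300.79 m
  5: 844.51 m
  → nearest: 5 (844.51 m)
T at (158.47, 199.03):
  1: 1626.20 m
  2: 2633.67 m
  3: 1680.98 m
  4: 2599.17 m
  5: 290.85 m
  → nearest: 5 (290.85 m)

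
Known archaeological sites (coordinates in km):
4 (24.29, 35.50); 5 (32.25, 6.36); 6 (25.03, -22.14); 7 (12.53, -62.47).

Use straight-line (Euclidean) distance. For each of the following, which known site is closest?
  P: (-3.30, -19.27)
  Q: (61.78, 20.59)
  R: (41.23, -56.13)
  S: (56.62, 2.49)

P→6; Q→5; R→7; S→5

P at (-3.30, -19.27):
  4: √((27.59)² + (54.77)²) = √(761.2081 + 2999.7529) = 61.33 km
  5: √((35.55)² + (25.63)²) = √(1263.8025 + 656.8969) = 43.83 km
  6: √((28.33)² + (-2.87)²) = √(802.5889 + 8.2369) = 28.48 km
  7: √((15.83)² + (-43.20)²) = √(250.5889 + 1866.2400) = 46.01 km
  → nearest: 6 (28.48 km)
Q at (61.78, 20.59):
  4: √((-37.49)² + (14.91)²) = √(1405.5001 + 222.3081) = 40.35 km
  5: √((-29.53)² + (-14.23)²) = √(872.0209 + 202.4929) = 32.78 km
  6: √((-36.75)² + (-42.73)²) = √(1350.5625 + 1825.8529) = 56.36 km
  7: √((-49.25)² + (-83.06)²) = √(2425.5625 + 6898.9636) = 96.56 km
  → nearest: 5 (32.78 km)
R at (41.23, -56.13):
  4: √((-16.94)² + (91.63)²) = √(286.9636 + 8396.0569) = 93.18 km
  5: √((-8.98)² + (62.49)²) = √(80.6404 + 3905.0001) = 63.13 km
  6: √((-16.20)² + (33.99)²) = √(262.4400 + 1155.3201) = 37.65 km
  7: √((-28.70)² + (-6.34)²) = √(823.6900 + 40.1956) = 29.39 km
  → nearest: 7 (29.39 km)
S at (56.62, 2.49):
  4: √((-32.33)² + (33.01)²) = √(1045.2289 + 1089.6601) = 46.20 km
  5: √((-24.37)² + (3.87)²) = √(593.8969 + 14.9769) = 24.68 km
  6: √((-31.59)² + (-24.63)²) = √(997.9281 + 606.6369) = 40.06 km
  7: √((-44.09)² + (-64.96)²) = √(1943.9281 + 4219.8016) = 78.51 km
  → nearest: 5 (24.68 km)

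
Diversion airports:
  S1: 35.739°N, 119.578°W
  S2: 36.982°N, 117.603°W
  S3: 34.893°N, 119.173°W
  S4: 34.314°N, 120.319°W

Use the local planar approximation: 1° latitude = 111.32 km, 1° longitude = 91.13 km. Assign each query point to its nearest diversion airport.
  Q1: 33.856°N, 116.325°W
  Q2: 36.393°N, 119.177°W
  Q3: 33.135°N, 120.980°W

Q1 at 33.856°N, 116.325°W:
  S1: 363.069 km
  S2: 366.958 km
  S3: 284.053 km
  S4: 367.527 km
  → nearest: S3 (284.053 km)
Q2 at 36.393°N, 119.177°W:
  S1: 81.460 km
  S2: 157.714 km
  S3: 166.980 km
  S4: 253.757 km
  → nearest: S1 (81.460 km)
Q3 at 33.135°N, 120.980°W:
  S1: 316.785 km
  S2: 527.356 km
  S3: 255.765 km
  S4: 144.409 km
  → nearest: S4 (144.409 km)

Q1→S3; Q2→S1; Q3→S4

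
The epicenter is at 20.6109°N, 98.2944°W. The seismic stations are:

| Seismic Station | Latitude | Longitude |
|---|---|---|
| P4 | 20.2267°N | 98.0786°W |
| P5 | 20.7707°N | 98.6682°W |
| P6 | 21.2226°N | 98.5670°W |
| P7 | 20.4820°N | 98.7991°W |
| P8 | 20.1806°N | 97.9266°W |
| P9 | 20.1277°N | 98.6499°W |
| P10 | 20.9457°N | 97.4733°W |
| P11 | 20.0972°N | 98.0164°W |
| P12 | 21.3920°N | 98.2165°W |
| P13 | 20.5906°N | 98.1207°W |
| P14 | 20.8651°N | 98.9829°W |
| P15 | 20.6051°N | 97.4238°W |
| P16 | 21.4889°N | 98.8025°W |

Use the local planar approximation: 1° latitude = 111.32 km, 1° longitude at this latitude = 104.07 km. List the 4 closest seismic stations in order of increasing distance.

P13, P5, P4, P7

Distances from 20.6109°N, 98.2944°W:
P4: √((-0.3842·111.32)² + (0.2158·104.07)²) = √(1829.199678 + 504.375508) = 48.3071 km
P5: √((0.1598·111.32)² + (-0.3738·104.07)²) = √(316.446244 + 1513.316277) = 42.7757 km
P6: √((0.6117·111.32)² + (-0.2726·104.07)²) = √(4636.853304 + 804.827509) = 73.7677 km
P7: √((-0.1289·111.32)² + (-0.5047·104.07)²) = √(205.898048 + 2758.784127) = 54.4489 km
P8: √((-0.4303·111.32)² + (0.3678·104.07)²) = √(2294.505418 + 1465.124595) = 61.3158 km
P9: √((-0.4832·111.32)² + (-0.3555·104.07)²) = √(2893.345166 + 1368.769500) = 65.2849 km
P10: √((0.3348·111.32)² + (0.8211·104.07)²) = √(1389.048129 + 7302.023283) = 93.2259 km
P11: √((-0.5137·111.32)² + (0.2780·104.07)²) = √(3270.133832 + 837.029378) = 64.0872 km
P12: √((0.7811·111.32)² + (0.0779·104.07)²) = √(7560.659347 + 65.724308) = 87.3292 km
P13: √((-0.0203·111.32)² + (0.1737·104.07)²) = √(5.106678 + 326.776447) = 18.2177 km
P14: √((0.2542·111.32)² + (-0.6885·104.07)²) = √(800.750996 + 5134.037048) = 77.0376 km
P15: √((-0.0058·111.32)² + (0.8706·104.07)²) = √(0.416872 + 8208.965582) = 90.6056 km
P16: √((0.8780·111.32)² + (-0.5081·104.07)²) = √(9552.904302 + 2796.079394) = 111.1260 km
Sorted: P13 (18.2177 km) < P5 (42.7757 km) < P4 (48.3071 km) < P7 (54.4489 km) < P8 (61.3158 km) < P11 (64.0872 km) < …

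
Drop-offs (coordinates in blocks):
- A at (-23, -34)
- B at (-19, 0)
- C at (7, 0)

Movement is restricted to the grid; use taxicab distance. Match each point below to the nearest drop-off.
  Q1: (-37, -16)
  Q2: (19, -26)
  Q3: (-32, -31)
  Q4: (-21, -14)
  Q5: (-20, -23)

Q1 at (-37, -16):
  A: |14| + |-18| = 14 + 18 = 32 blocks
  B: |18| + |16| = 18 + 16 = 34 blocks
  C: |44| + |16| = 44 + 16 = 60 blocks
  → nearest: A (32 blocks)
Q2 at (19, -26):
  A: |-42| + |-8| = 42 + 8 = 50 blocks
  B: |-38| + |26| = 38 + 26 = 64 blocks
  C: |-12| + |26| = 12 + 26 = 38 blocks
  → nearest: C (38 blocks)
Q3 at (-32, -31):
  A: |9| + |-3| = 9 + 3 = 12 blocks
  B: |13| + |31| = 13 + 31 = 44 blocks
  C: |39| + |31| = 39 + 31 = 70 blocks
  → nearest: A (12 blocks)
Q4 at (-21, -14):
  A: |-2| + |-20| = 2 + 20 = 22 blocks
  B: |2| + |14| = 2 + 14 = 16 blocks
  C: |28| + |14| = 28 + 14 = 42 blocks
  → nearest: B (16 blocks)
Q5 at (-20, -23):
  A: |-3| + |-11| = 3 + 11 = 14 blocks
  B: |1| + |23| = 1 + 23 = 24 blocks
  C: |27| + |23| = 27 + 23 = 50 blocks
  → nearest: A (14 blocks)

Q1→A; Q2→C; Q3→A; Q4→B; Q5→A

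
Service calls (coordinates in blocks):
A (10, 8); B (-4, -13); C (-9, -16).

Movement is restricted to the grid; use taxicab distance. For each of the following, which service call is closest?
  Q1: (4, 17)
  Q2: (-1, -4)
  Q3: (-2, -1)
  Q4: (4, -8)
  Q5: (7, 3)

Q1 at (4, 17):
  A: |6| + |-9| = 6 + 9 = 15 blocks
  B: |-8| + |-30| = 8 + 30 = 38 blocks
  C: |-13| + |-33| = 13 + 33 = 46 blocks
  → nearest: A (15 blocks)
Q2 at (-1, -4):
  A: |11| + |12| = 11 + 12 = 23 blocks
  B: |-3| + |-9| = 3 + 9 = 12 blocks
  C: |-8| + |-12| = 8 + 12 = 20 blocks
  → nearest: B (12 blocks)
Q3 at (-2, -1):
  A: |12| + |9| = 12 + 9 = 21 blocks
  B: |-2| + |-12| = 2 + 12 = 14 blocks
  C: |-7| + |-15| = 7 + 15 = 22 blocks
  → nearest: B (14 blocks)
Q4 at (4, -8):
  A: |6| + |16| = 6 + 16 = 22 blocks
  B: |-8| + |-5| = 8 + 5 = 13 blocks
  C: |-13| + |-8| = 13 + 8 = 21 blocks
  → nearest: B (13 blocks)
Q5 at (7, 3):
  A: |3| + |5| = 3 + 5 = 8 blocks
  B: |-11| + |-16| = 11 + 16 = 27 blocks
  C: |-16| + |-19| = 16 + 19 = 35 blocks
  → nearest: A (8 blocks)

Q1→A; Q2→B; Q3→B; Q4→B; Q5→A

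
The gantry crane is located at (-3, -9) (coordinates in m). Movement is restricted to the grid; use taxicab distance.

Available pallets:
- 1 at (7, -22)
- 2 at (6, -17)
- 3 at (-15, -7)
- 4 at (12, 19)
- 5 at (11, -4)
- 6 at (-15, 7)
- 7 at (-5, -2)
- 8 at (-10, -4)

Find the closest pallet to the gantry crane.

7

Distances from (-3, -9):
1: 23 m
2: 17 m
3: 14 m
4: 43 m
5: 19 m
6: 28 m
7: 9 m
8: 12 m
Minimum: 7 at 9 m.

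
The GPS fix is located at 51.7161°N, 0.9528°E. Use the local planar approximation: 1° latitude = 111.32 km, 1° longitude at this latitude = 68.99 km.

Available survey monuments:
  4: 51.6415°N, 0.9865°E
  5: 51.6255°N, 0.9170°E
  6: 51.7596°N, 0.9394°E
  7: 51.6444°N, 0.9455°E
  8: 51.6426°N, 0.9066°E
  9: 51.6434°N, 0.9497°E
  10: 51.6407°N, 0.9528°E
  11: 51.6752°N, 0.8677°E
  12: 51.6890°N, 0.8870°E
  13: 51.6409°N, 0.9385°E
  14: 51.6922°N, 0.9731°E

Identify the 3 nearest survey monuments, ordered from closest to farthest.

Distances from 51.7161°N, 0.9528°E:
4: 8.6238 km
5: 10.3836 km
6: 4.9299 km
7: 7.9975 km
8: 8.7809 km
9: 8.0958 km
10: 8.3935 km
11: 7.4296 km
12: 5.4505 km
13: 8.4292 km
14: 3.0066 km
Sorted: 14 (3.0066 km) < 6 (4.9299 km) < 12 (5.4505 km) < 11 (7.4296 km) < 7 (7.9975 km) < …

14, 6, 12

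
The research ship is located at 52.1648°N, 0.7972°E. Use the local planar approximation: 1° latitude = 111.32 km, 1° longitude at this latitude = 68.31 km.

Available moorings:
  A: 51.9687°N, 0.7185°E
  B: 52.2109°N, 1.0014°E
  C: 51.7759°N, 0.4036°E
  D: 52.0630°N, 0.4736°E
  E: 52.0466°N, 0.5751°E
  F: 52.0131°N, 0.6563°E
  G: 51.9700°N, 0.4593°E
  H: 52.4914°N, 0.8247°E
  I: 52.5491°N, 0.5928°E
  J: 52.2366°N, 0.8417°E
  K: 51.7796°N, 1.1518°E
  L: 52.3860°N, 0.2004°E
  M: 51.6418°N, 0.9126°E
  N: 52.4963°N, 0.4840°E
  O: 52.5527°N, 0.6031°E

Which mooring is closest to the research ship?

J

Distances from 52.1648°N, 0.7972°E:
A: √((-0.1961·111.32)² + (-0.0787·68.31)²) = √(476.542438 + 28.901344) = 22.4821 km
B: √((0.0461·111.32)² + (0.2042·68.31)²) = √(26.335905 + 194.571867) = 14.8630 km
C: √((-0.3889·111.32)² + (-0.3936·68.31)²) = √(1874.227395 + 722.900875) = 50.9620 km
D: √((-0.1018·111.32)² + (-0.3236·68.31)²) = √(128.422746 + 488.636153) = 24.8407 km
E: √((-0.1182·111.32)² + (-0.2221·68.31)²) = √(173.133596 + 230.178994) = 20.0826 km
F: √((-0.1517·111.32)² + (-0.1409·68.31)²) = √(285.179010 + 92.638296) = 19.4375 km
G: √((-0.1948·111.32)² + (-0.3379·68.31)²) = √(470.245123 + 532.776370) = 31.6705 km
H: √((0.3266·111.32)² + (0.0275·68.31)²) = √(1321.839593 + 3.528856) = 36.4056 km
I: √((0.3843·111.32)² + (-0.2044·68.31)²) = √(1830.152015 + 194.953193) = 45.0012 km
J: √((0.0718·111.32)² + (0.0445·68.31)²) = √(63.884468 + 9.240354) = 8.5513 km
K: √((-0.3852·111.32)² + (0.3546·68.31)²) = √(1838.734193 + 586.740455) = 49.2491 km
L: √((0.2212·111.32)² + (-0.5968·68.31)²) = √(606.340588 + 1661.981555) = 47.6269 km
M: √((-0.5230·111.32)² + (0.1154·68.31)²) = √(3389.610319 + 62.141279) = 58.7516 km
N: √((0.3315·111.32)² + (-0.3132·68.31)²) = √(1361.800411 + 457.732846) = 42.6560 km
O: √((0.3879·111.32)² + (-0.1941·68.31)²) = √(1864.601179 + 175.800312) = 45.1708 km
Minimum: J at 8.5513 km.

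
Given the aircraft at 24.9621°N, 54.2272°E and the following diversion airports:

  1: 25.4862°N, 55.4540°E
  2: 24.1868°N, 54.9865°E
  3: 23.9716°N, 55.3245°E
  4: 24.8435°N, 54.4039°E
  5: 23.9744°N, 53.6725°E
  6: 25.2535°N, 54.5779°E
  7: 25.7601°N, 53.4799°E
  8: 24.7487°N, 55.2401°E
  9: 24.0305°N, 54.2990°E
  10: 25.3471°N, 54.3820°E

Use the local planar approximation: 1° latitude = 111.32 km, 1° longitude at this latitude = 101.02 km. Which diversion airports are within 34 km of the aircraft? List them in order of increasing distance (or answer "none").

Distances from 24.9621°N, 54.2272°E:
1: √((0.5241·111.32)² + (1.2268·101.02)²) = √(3403.883712 + 15358.976043) = 136.9776 km
2: √((-0.7753·111.32)² + (0.7593·101.02)²) = √(7448.793991 + 5883.578173) = 115.4659 km
3: √((-0.9905·111.32)² + (1.0973·101.02)²) = √(12157.810085 + 12287.555339) = 156.3501 km
4: √((-0.1186·111.32)² + (0.1767·101.02)²) = √(174.307379 + 318.630854) = 22.2022 km
5: √((-0.9877·111.32)² + (-0.5547·101.02)²) = √(12089.170504 + 3140.010209) = 123.4066 km
6: √((0.2914·111.32)² + (0.3507·101.02)²) = √(1052.265884 + 1255.122919) = 48.0353 km
7: √((0.7980·111.32)² + (-0.7473·101.02)²) = √(7891.365849 + 5699.079206) = 116.5781 km
8: √((-0.2134·111.32)² + (1.0129·101.02)²) = √(564.332712 + 10470.028663) = 105.0446 km
9: √((-0.9316·111.32)² + (0.0718·101.02)²) = √(10754.874701 + 52.609432) = 103.9591 km
10: √((0.3850·111.32)² + (0.1548·101.02)²) = √(1836.825307 + 244.543791) = 45.6220 km
Threshold 34 km: 4 (22.2022 km) is within range.

4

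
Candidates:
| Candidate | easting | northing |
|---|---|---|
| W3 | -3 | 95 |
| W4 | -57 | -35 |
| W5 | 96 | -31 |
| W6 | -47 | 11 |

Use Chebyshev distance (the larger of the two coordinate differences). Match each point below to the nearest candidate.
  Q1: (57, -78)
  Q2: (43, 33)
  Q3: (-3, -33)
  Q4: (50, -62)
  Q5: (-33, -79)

Q1 at (57, -78):
  W3: max(|-60|, |173|) = 173
  W4: max(|-114|, |43|) = 114
  W5: max(|39|, |47|) = 47
  W6: max(|-104|, |89|) = 104
  → nearest: W5 (47)
Q2 at (43, 33):
  W3: max(|-46|, |62|) = 62
  W4: max(|-100|, |-68|) = 100
  W5: max(|53|, |-64|) = 64
  W6: max(|-90|, |-22|) = 90
  → nearest: W3 (62)
Q3 at (-3, -33):
  W3: max(|0|, |128|) = 128
  W4: max(|-54|, |-2|) = 54
  W5: max(|99|, |2|) = 99
  W6: max(|-44|, |44|) = 44
  → nearest: W6 (44)
Q4 at (50, -62):
  W3: max(|-53|, |157|) = 157
  W4: max(|-107|, |27|) = 107
  W5: max(|46|, |31|) = 46
  W6: max(|-97|, |73|) = 97
  → nearest: W5 (46)
Q5 at (-33, -79):
  W3: max(|30|, |174|) = 174
  W4: max(|-24|, |44|) = 44
  W5: max(|129|, |48|) = 129
  W6: max(|-14|, |90|) = 90
  → nearest: W4 (44)

Q1→W5; Q2→W3; Q3→W6; Q4→W5; Q5→W4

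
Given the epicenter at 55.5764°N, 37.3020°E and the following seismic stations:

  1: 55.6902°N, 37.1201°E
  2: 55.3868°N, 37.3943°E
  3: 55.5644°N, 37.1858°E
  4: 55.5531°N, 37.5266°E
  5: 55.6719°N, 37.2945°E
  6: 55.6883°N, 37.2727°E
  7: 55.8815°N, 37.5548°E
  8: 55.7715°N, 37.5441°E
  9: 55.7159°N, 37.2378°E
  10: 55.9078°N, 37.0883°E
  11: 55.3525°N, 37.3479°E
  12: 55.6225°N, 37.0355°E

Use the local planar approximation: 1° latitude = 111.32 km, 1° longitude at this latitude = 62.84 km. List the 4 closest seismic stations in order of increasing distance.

Distances from 55.5764°N, 37.3020°E:
1: √((0.1138·111.32)² + (-0.1819·62.84)²) = √(160.483697 + 130.658525) = 17.0629 km
2: √((-0.1896·111.32)² + (0.0923·62.84)²) = √(445.474718 + 33.641531) = 21.8887 km
3: √((-0.0120·111.32)² + (-0.1162·62.84)²) = √(1.784469 + 53.319321) = 7.4232 km
4: √((-0.0233·111.32)² + (0.2246·62.84)²) = √(6.727570 + 199.201157) = 14.3502 km
5: √((0.0955·111.32)² + (-0.0075·62.84)²) = √(113.019437 + 0.222124) = 10.6415 km
6: √((0.1119·111.32)² + (-0.0293·62.84)²) = √(155.169574 + 3.390062) = 12.5920 km
7: √((0.3051·111.32)² + (0.2528·62.84)²) = √(1153.535091 + 252.363471) = 37.4953 km
8: √((0.1951·111.32)² + (0.2421·62.84)²) = √(471.694632 + 231.452530) = 26.5169 km
9: √((0.1395·111.32)² + (-0.0642·62.84)²) = √(241.154189 + 16.275802) = 16.0446 km
10: √((0.3314·111.32)² + (-0.2137·62.84)²) = √(1360.978936 + 180.335570) = 39.2596 km
11: √((-0.2239·111.32)² + (0.0459·62.84)²) = √(621.233093 + 8.319510) = 25.0909 km
12: √((0.0461·111.32)² + (-0.2665·62.84)²) = √(26.335905 + 280.457320) = 17.5155 km
Sorted: 3 (7.4232 km) < 5 (10.6415 km) < 6 (12.5920 km) < 4 (14.3502 km) < 9 (16.0446 km) < 1 (17.0629 km) < …

3, 5, 6, 4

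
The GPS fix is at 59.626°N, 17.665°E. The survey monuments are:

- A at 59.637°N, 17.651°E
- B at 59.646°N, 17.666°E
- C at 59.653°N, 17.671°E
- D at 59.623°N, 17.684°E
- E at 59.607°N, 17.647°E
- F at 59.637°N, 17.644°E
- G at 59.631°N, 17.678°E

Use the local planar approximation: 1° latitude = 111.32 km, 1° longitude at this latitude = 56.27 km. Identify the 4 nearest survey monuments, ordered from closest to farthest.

Distances from 59.626°N, 17.665°E:
A: √((0.011·111.32)² + (-0.014·56.27)²) = √(1.49945 + 0.62060) = 1.456 km
B: √((0.020·111.32)² + (0.001·56.27)²) = √(4.95686 + 0.00317) = 2.227 km
C: √((0.027·111.32)² + (0.006·56.27)²) = √(9.03387 + 0.11399) = 3.025 km
D: √((-0.003·111.32)² + (0.019·56.27)²) = √(0.11153 + 1.14304) = 1.120 km
E: √((-0.019·111.32)² + (-0.018·56.27)²) = √(4.47356 + 1.02589) = 2.345 km
F: √((0.011·111.32)² + (-0.021·56.27)²) = √(1.49945 + 1.39634) = 1.702 km
G: √((0.005·111.32)² + (0.013·56.27)²) = √(0.30980 + 0.53511) = 0.919 km
Sorted: G (0.919 km) < D (1.120 km) < A (1.456 km) < F (1.702 km) < B (2.227 km) < E (2.345 km) < …

G, D, A, F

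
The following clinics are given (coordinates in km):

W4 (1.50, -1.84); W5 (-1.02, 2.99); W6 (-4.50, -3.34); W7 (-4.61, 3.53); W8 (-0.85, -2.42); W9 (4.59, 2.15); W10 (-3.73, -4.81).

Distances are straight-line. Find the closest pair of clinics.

W6 and W10

Pairwise distances:
W4–W5: √((-2.52)² + (4.83)²) = √(6.3504 + 23.3289) = 5.45 km
W4–W6: √((-6.00)² + (-1.50)²) = √(36.0000 + 2.2500) = 6.18 km
W4–W7: √((-6.11)² + (5.37)²) = √(37.3321 + 28.8369) = 8.13 km
W4–W8: √((-2.35)² + (-0.58)²) = √(5.5225 + 0.3364) = 2.42 km
W4–W9: √((3.09)² + (3.99)²) = √(9.5481 + 15.9201) = 5.05 km
W4–W10: √((-5.23)² + (-2.97)²) = √(27.3529 + 8.8209) = 6.01 km
W5–W6: √((-3.48)² + (-6.33)²) = √(12.1104 + 40.0689) = 7.22 km
W5–W7: √((-3.59)² + (0.54)²) = √(12.8881 + 0.2916) = 3.63 km
W5–W8: √((0.17)² + (-5.41)²) = √(0.0289 + 29.2681) = 5.41 km
W5–W9: √((5.61)² + (-0.84)²) = √(31.4721 + 0.7056) = 5.67 km
W5–W10: √((-2.71)² + (-7.80)²) = √(7.3441 + 60.8400) = 8.26 km
W6–W7: √((-0.11)² + (6.87)²) = √(0.0121 + 47.1969) = 6.87 km
W6–W8: √((3.65)² + (0.92)²) = √(13.3225 + 0.8464) = 3.76 km
W6–W9: √((9.09)² + (5.49)²) = √(82.6281 + 30.1401) = 10.62 km
W6–W10: √((0.77)² + (-1.47)²) = √(0.5929 + 2.1609) = 1.66 km
W7–W8: √((3.76)² + (-5.95)²) = √(14.1376 + 35.4025) = 7.04 km
W7–W9: √((9.20)² + (-1.38)²) = √(84.6400 + 1.9044) = 9.30 km
W7–W10: √((0.88)² + (-8.34)²) = √(0.7744 + 69.5556) = 8.39 km
W8–W9: √((5.44)² + (4.57)²) = √(29.5936 + 20.8849) = 7.10 km
W8–W10: √((-2.88)² + (-2.39)²) = √(8.2944 + 5.7121) = 3.74 km
W9–W10: √((-8.32)² + (-6.96)²) = √(69.2224 + 48.4416) = 10.85 km
Closest pair: W6–W10 at 1.66 km.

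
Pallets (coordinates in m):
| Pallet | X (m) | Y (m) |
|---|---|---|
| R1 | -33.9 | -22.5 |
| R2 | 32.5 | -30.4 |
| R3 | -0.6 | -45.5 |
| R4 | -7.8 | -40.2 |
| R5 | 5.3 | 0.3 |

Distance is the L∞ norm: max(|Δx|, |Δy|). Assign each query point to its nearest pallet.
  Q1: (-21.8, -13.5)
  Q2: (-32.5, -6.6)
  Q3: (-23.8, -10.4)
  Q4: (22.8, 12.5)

Q1 at (-21.8, -13.5):
  R1: max(|-12.1|, |-9.0|) = 12.1000 m
  R2: max(|54.3|, |-16.9|) = 54.3000 m
  R3: max(|21.2|, |-32.0|) = 32.0000 m
  R4: max(|14.0|, |-26.7|) = 26.7000 m
  R5: max(|27.1|, |13.8|) = 27.1000 m
  → nearest: R1 (12.1000 m)
Q2 at (-32.5, -6.6):
  R1: max(|-1.4|, |-15.9|) = 15.9000 m
  R2: max(|65.0|, |-23.8|) = 65.0000 m
  R3: max(|31.9|, |-38.9|) = 38.9000 m
  R4: max(|24.7|, |-33.6|) = 33.6000 m
  R5: max(|37.8|, |6.9|) = 37.8000 m
  → nearest: R1 (15.9000 m)
Q3 at (-23.8, -10.4):
  R1: max(|-10.1|, |-12.1|) = 12.1000 m
  R2: max(|56.3|, |-20.0|) = 56.3000 m
  R3: max(|23.2|, |-35.1|) = 35.1000 m
  R4: max(|16.0|, |-29.8|) = 29.8000 m
  R5: max(|29.1|, |10.7|) = 29.1000 m
  → nearest: R1 (12.1000 m)
Q4 at (22.8, 12.5):
  R1: max(|-56.7|, |-35.0|) = 56.7000 m
  R2: max(|9.7|, |-42.9|) = 42.9000 m
  R3: max(|-23.4|, |-58.0|) = 58.0000 m
  R4: max(|-30.6|, |-52.7|) = 52.7000 m
  R5: max(|-17.5|, |-12.2|) = 17.5000 m
  → nearest: R5 (17.5000 m)

Q1→R1; Q2→R1; Q3→R1; Q4→R5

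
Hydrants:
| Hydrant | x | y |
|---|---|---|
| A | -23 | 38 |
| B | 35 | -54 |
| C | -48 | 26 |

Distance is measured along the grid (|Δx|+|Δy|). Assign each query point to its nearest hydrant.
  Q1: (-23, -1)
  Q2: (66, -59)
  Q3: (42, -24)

Q1→A; Q2→B; Q3→B

Q1 at (-23, -1):
  A: |0| + |39| = 0 + 39 = 39
  B: |58| + |-53| = 58 + 53 = 111
  C: |-25| + |27| = 25 + 27 = 52
  → nearest: A (39)
Q2 at (66, -59):
  A: |-89| + |97| = 89 + 97 = 186
  B: |-31| + |5| = 31 + 5 = 36
  C: |-114| + |85| = 114 + 85 = 199
  → nearest: B (36)
Q3 at (42, -24):
  A: |-65| + |62| = 65 + 62 = 127
  B: |-7| + |-30| = 7 + 30 = 37
  C: |-90| + |50| = 90 + 50 = 140
  → nearest: B (37)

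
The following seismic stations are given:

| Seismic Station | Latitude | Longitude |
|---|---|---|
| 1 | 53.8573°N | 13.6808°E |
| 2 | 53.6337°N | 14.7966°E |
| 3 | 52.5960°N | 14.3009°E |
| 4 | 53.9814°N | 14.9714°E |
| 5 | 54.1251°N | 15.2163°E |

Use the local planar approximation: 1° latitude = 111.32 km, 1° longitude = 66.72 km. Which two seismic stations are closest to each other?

4 and 5

Pairwise distances:
1–2: 78.4972 km
1–3: 146.3766 km
1–4: 87.2100 km
1–5: 106.6979 km
2–3: 120.1580 km
2–4: 40.4249 km
2–5: 61.4533 km
3–4: 160.5800 km
3–5: 180.8449 km
4–5: 22.8666 km
Closest pair: 4–5 at 22.8666 km.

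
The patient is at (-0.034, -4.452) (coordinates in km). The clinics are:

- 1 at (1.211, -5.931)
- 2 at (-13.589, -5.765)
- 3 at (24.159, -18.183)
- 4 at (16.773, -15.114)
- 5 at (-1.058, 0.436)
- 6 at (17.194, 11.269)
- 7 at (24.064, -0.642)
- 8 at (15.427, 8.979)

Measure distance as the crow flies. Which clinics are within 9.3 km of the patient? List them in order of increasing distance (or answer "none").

1, 5

Distances from (-0.034, -4.452):
1: √((1.245)² + (-1.479)²) = √(1.55003 + 2.18744) = 1.933 km
2: √((-13.555)² + (-1.313)²) = √(183.73802 + 1.72397) = 13.618 km
3: √((24.193)² + (-13.731)²) = √(585.30125 + 188.54036) = 27.818 km
4: √((16.807)² + (-10.662)²) = √(282.47525 + 113.67824) = 19.904 km
5: √((-1.024)² + (4.888)²) = √(1.04858 + 23.89254) = 4.994 km
6: √((17.228)² + (15.721)²) = √(296.80398 + 247.14984) = 23.323 km
7: √((24.098)² + (3.810)²) = √(580.71360 + 14.51610) = 24.397 km
8: √((15.461)² + (13.431)²) = √(239.04252 + 180.39176) = 20.480 km
Threshold 9.3 km: 1 (1.933 km), 5 (4.994 km) are within range.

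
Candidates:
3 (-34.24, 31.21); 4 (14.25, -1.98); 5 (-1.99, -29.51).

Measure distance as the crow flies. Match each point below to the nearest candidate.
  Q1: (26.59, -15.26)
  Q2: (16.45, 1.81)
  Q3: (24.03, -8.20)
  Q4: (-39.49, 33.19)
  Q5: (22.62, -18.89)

Q1→4; Q2→4; Q3→4; Q4→3; Q5→4

Q1 at (26.59, -15.26):
  3: 76.55
  4: 18.13
  5: 31.94
  → nearest: 4 (18.13)
Q2 at (16.45, 1.81):
  3: 58.60
  4: 4.38
  5: 36.35
  → nearest: 4 (4.38)
Q3 at (24.03, -8.20):
  3: 70.35
  4: 11.59
  5: 33.63
  → nearest: 4 (11.59)
Q4 at (-39.49, 33.19):
  3: 5.61
  4: 64.23
  5: 73.06
  → nearest: 3 (5.61)
Q5 at (22.62, -18.89):
  3: 75.78
  4: 18.87
  5: 26.80
  → nearest: 4 (18.87)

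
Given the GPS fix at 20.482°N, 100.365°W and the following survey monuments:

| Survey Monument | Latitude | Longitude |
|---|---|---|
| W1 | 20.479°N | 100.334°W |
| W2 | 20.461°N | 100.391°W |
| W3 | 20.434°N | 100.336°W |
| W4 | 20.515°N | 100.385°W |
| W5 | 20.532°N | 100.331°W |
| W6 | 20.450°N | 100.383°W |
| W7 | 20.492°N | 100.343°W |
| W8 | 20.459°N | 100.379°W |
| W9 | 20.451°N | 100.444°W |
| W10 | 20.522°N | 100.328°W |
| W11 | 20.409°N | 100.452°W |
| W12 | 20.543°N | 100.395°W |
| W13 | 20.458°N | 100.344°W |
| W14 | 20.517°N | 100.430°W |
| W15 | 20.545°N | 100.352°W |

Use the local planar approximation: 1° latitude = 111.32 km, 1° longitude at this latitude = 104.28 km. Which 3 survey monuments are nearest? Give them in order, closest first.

W7, W8, W1

Distances from 20.482°N, 100.365°W:
W1: √((-0.003·111.32)² + (0.031·104.28)²) = √(0.11153 + 10.45022) = 3.250 km
W2: √((-0.021·111.32)² + (-0.026·104.28)²) = √(5.46493 + 7.35104) = 3.580 km
W3: √((-0.048·111.32)² + (0.029·104.28)²) = √(28.55150 + 9.14530) = 6.140 km
W4: √((0.033·111.32)² + (-0.020·104.28)²) = √(13.49504 + 4.34973) = 4.224 km
W5: √((0.050·111.32)² + (0.034·104.28)²) = √(30.98036 + 12.57071) = 6.599 km
W6: √((-0.032·111.32)² + (-0.018·104.28)²) = √(12.68955 + 3.52328) = 4.027 km
W7: √((0.010·111.32)² + (0.022·104.28)²) = √(1.23921 + 5.26317) = 2.550 km
W8: √((-0.023·111.32)² + (-0.014·104.28)²) = √(6.55544 + 2.13137) = 2.947 km
W9: √((-0.031·111.32)² + (-0.079·104.28)²) = √(11.90885 + 67.86662) = 8.932 km
W10: √((0.040·111.32)² + (0.037·104.28)²) = √(19.82743 + 14.88694) = 5.892 km
W11: √((-0.073·111.32)² + (-0.087·104.28)²) = √(66.03773 + 82.30772) = 12.180 km
W12: √((0.061·111.32)² + (-0.030·104.28)²) = √(46.11116 + 9.78689) = 7.476 km
W13: √((-0.024·111.32)² + (0.021·104.28)²) = √(7.13787 + 4.79557) = 3.454 km
W14: √((0.035·111.32)² + (-0.065·104.28)²) = √(15.18037 + 45.94400) = 7.818 km
W15: √((0.063·111.32)² + (0.013·104.28)²) = √(49.18441 + 1.83776) = 7.143 km
Sorted: W7 (2.550 km) < W8 (2.947 km) < W1 (3.250 km) < W13 (3.454 km) < W2 (3.580 km) < …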